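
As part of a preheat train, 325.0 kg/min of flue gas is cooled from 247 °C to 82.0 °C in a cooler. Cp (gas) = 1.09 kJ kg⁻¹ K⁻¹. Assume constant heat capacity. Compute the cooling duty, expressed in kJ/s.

Q_c = 974 kJ/s

Q = ṁ·Cp·ΔT = 325.0 × 1.09 × (82.0 − 247) = -58451 kJ/min
Converting: 58451 / 60 s = 974.19 kW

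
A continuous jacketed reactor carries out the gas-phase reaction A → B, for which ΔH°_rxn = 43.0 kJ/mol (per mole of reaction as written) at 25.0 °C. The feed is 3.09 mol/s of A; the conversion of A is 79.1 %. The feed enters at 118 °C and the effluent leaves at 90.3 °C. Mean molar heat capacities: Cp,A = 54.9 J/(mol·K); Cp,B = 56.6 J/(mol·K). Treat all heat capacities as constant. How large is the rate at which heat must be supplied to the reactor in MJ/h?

Q_in = 362 MJ/h

Extent of reaction ξ = 0.791 × 3.09 = 2.4442 mol/s
Reaction term: ξ·ΔH°_rxn = 2.4442 × 43.0 = 105.1 kJ/s
Sensible, feed 118→25 °C: -15.777 kJ/s
Outlet flows (mol/s): A 0.64581, B 2.4442
Sensible, products 25→90.3 °C: 11.349 kJ/s
Q = ΔH = 100.67 kJ/s = 100.67 kW
Heat supplied = 362.42 MJ/h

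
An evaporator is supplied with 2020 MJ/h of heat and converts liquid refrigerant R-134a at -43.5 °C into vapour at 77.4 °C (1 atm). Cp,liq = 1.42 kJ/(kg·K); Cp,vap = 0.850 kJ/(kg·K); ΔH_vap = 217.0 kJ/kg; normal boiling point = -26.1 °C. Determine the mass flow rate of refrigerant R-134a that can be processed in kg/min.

Δh = 1.42×(-26.1−-43.5) + 217.0 + 0.850×(77.4−-26.1) = 329.68 kJ/kg
Q = 2020 MJ/h = 561.11 kJ/s = 33667 kJ/min
ṁ = Q/Δh = 33667 / 329.68 = 102.12 kg/min

ṁ = 102 kg/min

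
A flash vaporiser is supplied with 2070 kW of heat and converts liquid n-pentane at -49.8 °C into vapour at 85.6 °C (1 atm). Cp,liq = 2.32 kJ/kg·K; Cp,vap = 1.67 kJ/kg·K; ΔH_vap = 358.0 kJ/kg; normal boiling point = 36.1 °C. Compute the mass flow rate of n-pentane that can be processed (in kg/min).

Δh = 2.32×(36.1−-49.8) + 358.0 + 1.67×(85.6−36.1) = 639.95 kJ/kg
Q = 2070 kW = 2070 kJ/s = 124200 kJ/min
ṁ = Q/Δh = 124200 / 639.95 = 194.08 kg/min

ṁ = 194 kg/min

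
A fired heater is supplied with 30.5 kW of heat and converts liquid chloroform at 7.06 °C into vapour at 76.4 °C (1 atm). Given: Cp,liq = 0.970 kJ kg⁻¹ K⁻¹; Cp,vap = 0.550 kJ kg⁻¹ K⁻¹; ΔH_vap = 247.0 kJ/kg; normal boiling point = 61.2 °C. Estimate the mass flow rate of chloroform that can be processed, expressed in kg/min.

ṁ = 5.94 kg/min

Δh = 0.970×(61.2−7.06) + 247.0 + 0.550×(76.4−61.2) = 307.88 kJ/kg
Q = 30.5 kW = 30.5 kJ/s = 1830 kJ/min
ṁ = Q/Δh = 1830 / 307.88 = 5.944 kg/min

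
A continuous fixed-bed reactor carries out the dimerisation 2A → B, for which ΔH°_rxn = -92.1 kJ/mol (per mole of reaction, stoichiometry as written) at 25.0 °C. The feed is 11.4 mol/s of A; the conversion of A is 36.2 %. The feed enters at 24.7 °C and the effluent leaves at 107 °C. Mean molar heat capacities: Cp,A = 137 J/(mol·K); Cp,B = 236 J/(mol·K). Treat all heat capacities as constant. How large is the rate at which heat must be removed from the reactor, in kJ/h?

Extent of reaction ξ = 0.362 × 11.4 / 2 = 2.0634 mol/s
Reaction term: ξ·ΔH°_rxn = 2.0634 × -92.1 = -190.04 kJ/s
Sensible, feed 24.7→25 °C: 0.46854 kJ/s
Outlet flows (mol/s): A 7.2732, B 2.0634
Sensible, products 25→107 °C: 121.64 kJ/s
Q = ΔH = -67.933 kJ/s = -67.933 kW
Heat removed = 244560 kJ/h

Q_out = 245000 kJ/h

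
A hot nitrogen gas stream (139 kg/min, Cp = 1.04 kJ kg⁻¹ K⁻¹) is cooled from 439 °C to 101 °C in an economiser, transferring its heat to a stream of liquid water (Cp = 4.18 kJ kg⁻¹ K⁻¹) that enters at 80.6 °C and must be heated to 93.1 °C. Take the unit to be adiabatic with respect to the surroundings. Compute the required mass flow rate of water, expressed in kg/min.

Heat released by hot stream: Q = 139 × 1.04 × (439 − 101) = 48861 kJ/min
Energy balance on cold side (adiabatic exchanger): Q = ṁ_c·Cp_c·(T_c,out − T_c,in)
ṁ_c = 48861 / [4.18 × (93.1 − 80.6)] = 935.14 kg/min

ṁ_c = 935 kg/min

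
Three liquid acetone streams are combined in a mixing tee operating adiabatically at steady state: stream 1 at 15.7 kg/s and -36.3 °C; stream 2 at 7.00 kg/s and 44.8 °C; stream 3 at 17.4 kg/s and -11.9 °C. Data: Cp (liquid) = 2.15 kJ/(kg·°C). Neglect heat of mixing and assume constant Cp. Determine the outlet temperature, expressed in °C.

Energy balance with Q = 0: Σ ṁᵢCp,ᵢ(T_out − Tᵢ) = 0
T_out = Σ ṁᵢCp,ᵢTᵢ / Σ ṁᵢCp,ᵢ
      = -996.25 / 86.215 = -11.555 °C

T_out = -11.6 °C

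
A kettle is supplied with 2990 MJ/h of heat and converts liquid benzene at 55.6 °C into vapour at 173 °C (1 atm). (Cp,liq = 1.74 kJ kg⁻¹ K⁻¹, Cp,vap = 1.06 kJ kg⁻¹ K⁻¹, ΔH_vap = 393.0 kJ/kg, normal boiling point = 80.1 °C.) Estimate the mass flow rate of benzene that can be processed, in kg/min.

ṁ = 93.3 kg/min

Δh = 1.74×(80.1−55.6) + 393.0 + 1.06×(173−80.1) = 534.1 kJ/kg
Q = 2990 MJ/h = 830.56 kJ/s = 49833 kJ/min
ṁ = Q/Δh = 49833 / 534.1 = 93.303 kg/min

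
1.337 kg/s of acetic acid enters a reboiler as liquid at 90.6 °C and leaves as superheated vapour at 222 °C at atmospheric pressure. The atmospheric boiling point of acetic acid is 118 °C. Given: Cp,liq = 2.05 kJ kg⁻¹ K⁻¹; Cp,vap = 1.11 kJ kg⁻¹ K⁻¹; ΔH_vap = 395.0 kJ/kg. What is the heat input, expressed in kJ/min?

liquid 90.6→118 °C: 56.17 kJ/kg
vaporisation at 118 °C: 395 kJ/kg
vapour 118→222 °C: 115.44 kJ/kg
Δh = 56.17 + 395 + 115.44 = 566.61 kJ/kg
Q = ṁ·Δh = 1.337 kg/s × 566.61 kJ/kg = 757.56 kJ/s
|Q| = 757.56 kW = 45453 kJ/min

Q = 45500 kJ/min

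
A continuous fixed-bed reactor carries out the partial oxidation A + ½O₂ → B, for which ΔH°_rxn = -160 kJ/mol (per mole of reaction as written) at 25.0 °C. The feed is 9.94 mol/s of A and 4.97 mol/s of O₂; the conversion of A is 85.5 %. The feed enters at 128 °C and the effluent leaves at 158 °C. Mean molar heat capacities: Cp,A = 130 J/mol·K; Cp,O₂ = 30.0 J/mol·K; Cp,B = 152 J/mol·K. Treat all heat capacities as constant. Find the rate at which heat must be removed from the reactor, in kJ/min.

Extent of reaction ξ = 0.855 × 9.94 = 8.4987 mol/s
Reaction term: ξ·ΔH°_rxn = 8.4987 × -160 = -1359.8 kJ/s
Sensible, feed 128→25 °C: -148.45 kJ/s
Outlet flows (mol/s): A 1.4413, O₂ 0.72065, B 8.4987
Sensible, products 25→158 °C: 199.61 kJ/s
Q = ΔH = -1308.6 kJ/s = -1308.6 kW
Heat removed = 78518 kJ/min

Q_out = 78500 kJ/min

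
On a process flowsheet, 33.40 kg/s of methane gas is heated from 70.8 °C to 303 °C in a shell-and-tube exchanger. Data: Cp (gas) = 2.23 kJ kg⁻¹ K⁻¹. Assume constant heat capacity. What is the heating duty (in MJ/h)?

Q = ṁ·Cp·ΔT = 33.40 × 2.23 × (303 − 70.8) = 17295 kJ/s
Heating duty = 62261 MJ/h

Q = 62300 MJ/h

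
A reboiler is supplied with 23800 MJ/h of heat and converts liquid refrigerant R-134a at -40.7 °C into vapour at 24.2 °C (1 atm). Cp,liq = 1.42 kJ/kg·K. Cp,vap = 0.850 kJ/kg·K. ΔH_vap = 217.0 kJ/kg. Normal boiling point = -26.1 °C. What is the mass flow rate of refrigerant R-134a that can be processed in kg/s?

ṁ = 23.6 kg/s

Δh = 1.42×(-26.1−-40.7) + 217.0 + 0.850×(24.2−-26.1) = 280.49 kJ/kg
Q = 23800 MJ/h = 6611.1 kJ/s = 6611.1 kJ/s
ṁ = Q/Δh = 6611.1 / 280.49 = 23.57 kg/s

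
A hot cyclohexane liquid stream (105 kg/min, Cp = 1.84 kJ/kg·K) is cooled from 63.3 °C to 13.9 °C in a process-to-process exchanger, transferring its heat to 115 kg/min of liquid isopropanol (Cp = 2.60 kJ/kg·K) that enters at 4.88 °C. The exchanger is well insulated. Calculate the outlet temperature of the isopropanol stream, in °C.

T_c,out = 36.8 °C

Heat released by hot stream: Q = 105 × 1.84 × (63.3 − 13.9) = 9544.1 kJ/min
Energy balance on cold side (adiabatic exchanger): Q = ṁ_c·Cp_c·(T_c,out − T_c,in)
T_c,out = 4.88 + 9544.1/(115 × 2.60) = 36.8 °C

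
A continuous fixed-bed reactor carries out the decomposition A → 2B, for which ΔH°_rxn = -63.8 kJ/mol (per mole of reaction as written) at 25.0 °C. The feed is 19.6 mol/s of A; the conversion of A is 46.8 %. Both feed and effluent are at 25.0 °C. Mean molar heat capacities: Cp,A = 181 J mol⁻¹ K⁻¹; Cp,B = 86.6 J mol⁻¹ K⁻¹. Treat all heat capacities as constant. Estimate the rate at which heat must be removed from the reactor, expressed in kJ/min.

Extent of reaction ξ = 0.468 × 19.6 = 9.1728 mol/s
Reaction term: ξ·ΔH°_rxn = 9.1728 × -63.8 = -585.22 kJ/s
Q = ΔH = -585.22 kJ/s = -585.22 kW
Heat removed = 35113 kJ/min

Q_out = 35100 kJ/min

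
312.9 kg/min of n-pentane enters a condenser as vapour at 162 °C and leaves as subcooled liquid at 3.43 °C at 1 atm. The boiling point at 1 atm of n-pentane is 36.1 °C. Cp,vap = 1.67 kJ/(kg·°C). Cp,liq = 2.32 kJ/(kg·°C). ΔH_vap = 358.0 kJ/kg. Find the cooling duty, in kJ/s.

Q_c = 3360 kJ/s

vapour 162→36.1 °C: -210.25 kJ/kg
condensation at 36.1 °C: -358 kJ/kg
liquid 36.1→3.43 °C: -75.794 kJ/kg
Δh = -210.25 + -358 + -75.794 = -644.05 kJ/kg
Q = ṁ·Δh = 312.9 kg/min × -644.05 kJ/kg = -201520 kJ/min
|Q| = 3358.7 kW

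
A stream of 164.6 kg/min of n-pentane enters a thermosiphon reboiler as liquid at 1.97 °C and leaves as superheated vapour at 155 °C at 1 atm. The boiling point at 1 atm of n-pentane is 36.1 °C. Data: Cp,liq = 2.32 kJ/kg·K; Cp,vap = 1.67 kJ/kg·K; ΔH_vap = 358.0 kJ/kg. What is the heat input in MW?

liquid 1.97→36.1 °C: 79.182 kJ/kg
vaporisation at 36.1 °C: 358 kJ/kg
vapour 36.1→155 °C: 198.56 kJ/kg
Δh = 79.182 + 358 + 198.56 = 635.74 kJ/kg
Q = ṁ·Δh = 164.6 kg/min × 635.74 kJ/kg = 104640 kJ/min
|Q| = 1744.1 kW = 1.7441 MW

Q = 1.74 MW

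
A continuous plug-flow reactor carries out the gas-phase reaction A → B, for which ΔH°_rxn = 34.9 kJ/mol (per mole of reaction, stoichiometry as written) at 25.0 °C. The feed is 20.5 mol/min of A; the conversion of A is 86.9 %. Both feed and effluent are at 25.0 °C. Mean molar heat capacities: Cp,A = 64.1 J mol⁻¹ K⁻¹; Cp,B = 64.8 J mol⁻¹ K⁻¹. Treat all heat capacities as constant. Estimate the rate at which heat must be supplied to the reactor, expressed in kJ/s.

Extent of reaction ξ = 0.869 × 20.5 = 17.814 mol/min
Reaction term: ξ·ΔH°_rxn = 17.814 × 34.9 = 621.73 kJ/min
Q = ΔH = 621.73 kJ/min = 10.362 kW
Heat supplied = 10.362 kJ/s

Q_in = 10.4 kJ/s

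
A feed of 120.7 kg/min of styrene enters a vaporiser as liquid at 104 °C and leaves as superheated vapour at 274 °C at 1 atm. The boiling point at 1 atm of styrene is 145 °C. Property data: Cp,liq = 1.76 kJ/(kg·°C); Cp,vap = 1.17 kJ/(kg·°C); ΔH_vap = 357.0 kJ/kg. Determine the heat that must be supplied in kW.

liquid 104→145 °C: 72.16 kJ/kg
vaporisation at 145 °C: 357 kJ/kg
vapour 145→274 °C: 150.93 kJ/kg
Δh = 72.16 + 357 + 150.93 = 580.09 kJ/kg
Q = ṁ·Δh = 120.7 kg/min × 580.09 kJ/kg = 70017 kJ/min
|Q| = 1166.9 kW

Q = 1170 kW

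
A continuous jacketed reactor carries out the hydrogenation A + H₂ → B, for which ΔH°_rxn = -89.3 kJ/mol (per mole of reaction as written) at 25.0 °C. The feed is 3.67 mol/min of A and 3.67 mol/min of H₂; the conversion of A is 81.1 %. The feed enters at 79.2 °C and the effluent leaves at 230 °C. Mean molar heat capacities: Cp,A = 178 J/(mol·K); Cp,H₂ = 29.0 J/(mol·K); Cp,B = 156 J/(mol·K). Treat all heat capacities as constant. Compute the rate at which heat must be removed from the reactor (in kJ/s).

Q_out = 3.04 kJ/s

Extent of reaction ξ = 0.811 × 3.67 = 2.9764 mol/min
Reaction term: ξ·ΔH°_rxn = 2.9764 × -89.3 = -265.79 kJ/min
Sensible, feed 79.2→25 °C: -41.175 kJ/min
Outlet flows (mol/min): A 0.69363, H₂ 0.69363, B 2.9764
Sensible, products 25→230 °C: 124.62 kJ/min
Q = ΔH = -182.35 kJ/min = -3.0391 kW
Heat removed = 3.0391 kJ/s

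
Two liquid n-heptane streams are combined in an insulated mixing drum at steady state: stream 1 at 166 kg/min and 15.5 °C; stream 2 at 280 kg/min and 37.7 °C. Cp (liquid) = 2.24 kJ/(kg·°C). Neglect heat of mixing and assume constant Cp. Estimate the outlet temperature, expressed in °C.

T_out = 29.4 °C

Energy balance with Q = 0: Σ ṁᵢCp,ᵢ(T_out − Tᵢ) = 0
Σ ṁᵢCp,ᵢTᵢ = 166×2.24×15.5 + 280×2.24×37.7 = 29409
Σ ṁᵢCp,ᵢ = 166×2.24 + 280×2.24 = 999.04
T_out = 29409 / 999.04 = 29.437 °C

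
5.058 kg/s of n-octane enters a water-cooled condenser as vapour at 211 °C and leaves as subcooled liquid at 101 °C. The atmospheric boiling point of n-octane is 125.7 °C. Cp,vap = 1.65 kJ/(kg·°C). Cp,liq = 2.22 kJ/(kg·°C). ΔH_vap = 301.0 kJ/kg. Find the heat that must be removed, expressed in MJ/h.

vapour 211→125.7 °C: -140.74 kJ/kg
condensation at 125.7 °C: -301 kJ/kg
liquid 125.7→101 °C: -54.834 kJ/kg
Δh = -140.74 + -301 + -54.834 = -496.58 kJ/kg
Q = ṁ·Δh = 5.058 kg/s × -496.58 kJ/kg = -2511.7 kJ/s
|Q| = 2511.7 kW = 9042.1 MJ/h

Q_c = 9040 MJ/h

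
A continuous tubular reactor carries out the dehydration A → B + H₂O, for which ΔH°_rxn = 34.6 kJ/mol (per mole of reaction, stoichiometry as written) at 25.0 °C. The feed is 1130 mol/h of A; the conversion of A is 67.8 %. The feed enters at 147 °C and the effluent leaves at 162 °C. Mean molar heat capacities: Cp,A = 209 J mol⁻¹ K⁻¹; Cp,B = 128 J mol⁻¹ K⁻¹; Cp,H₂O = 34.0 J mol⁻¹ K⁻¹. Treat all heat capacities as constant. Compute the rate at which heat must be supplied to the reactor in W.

Extent of reaction ξ = 0.678 × 1130 = 766.14 mol/h
Reaction term: ξ·ΔH°_rxn = 766.14 × 34.6 = 26508 kJ/h
Sensible, feed 147→25 °C: -28813 kJ/h
Outlet flows (mol/h): A 363.86, B 766.14, H₂O 766.14
Sensible, products 25→162 °C: 27422 kJ/h
Q = ΔH = 25118 kJ/h = 6.9772 kW
Heat supplied = 6977.2 W

Q_in = 6980 W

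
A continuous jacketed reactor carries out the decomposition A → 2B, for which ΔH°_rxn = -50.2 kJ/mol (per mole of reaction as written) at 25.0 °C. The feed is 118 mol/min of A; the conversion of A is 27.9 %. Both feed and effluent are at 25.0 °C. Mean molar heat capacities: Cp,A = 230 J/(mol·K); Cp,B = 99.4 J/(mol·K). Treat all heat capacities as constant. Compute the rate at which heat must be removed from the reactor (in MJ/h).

Q_out = 99.2 MJ/h

Extent of reaction ξ = 0.279 × 118 = 32.922 mol/min
Reaction term: ξ·ΔH°_rxn = 32.922 × -50.2 = -1652.7 kJ/min
Q = ΔH = -1652.7 kJ/min = -27.545 kW
Heat removed = 99.161 MJ/h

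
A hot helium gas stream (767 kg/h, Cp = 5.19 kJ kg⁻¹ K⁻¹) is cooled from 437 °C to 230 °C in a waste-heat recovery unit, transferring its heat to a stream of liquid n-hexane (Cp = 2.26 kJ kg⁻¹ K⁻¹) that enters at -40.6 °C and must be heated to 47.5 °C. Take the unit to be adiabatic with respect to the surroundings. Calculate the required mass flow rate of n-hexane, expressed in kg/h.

ṁ_c = 4140 kg/h

Heat released by hot stream: Q = 767 × 5.19 × (437 − 230) = 824010 kJ/h
Energy balance on cold side (adiabatic exchanger): Q = ṁ_c·Cp_c·(T_c,out − T_c,in)
ṁ_c = 824010 / [2.26 × (47.5 − -40.6)] = 4138.6 kg/h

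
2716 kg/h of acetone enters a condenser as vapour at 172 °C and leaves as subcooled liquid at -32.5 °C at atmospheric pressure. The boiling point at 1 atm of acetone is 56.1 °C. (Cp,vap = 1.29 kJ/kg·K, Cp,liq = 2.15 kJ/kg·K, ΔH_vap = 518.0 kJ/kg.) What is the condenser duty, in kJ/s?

vapour 172→56.1 °C: -149.51 kJ/kg
condensation at 56.1 °C: -518 kJ/kg
liquid 56.1→-32.5 °C: -190.49 kJ/kg
Δh = -149.51 + -518 + -190.49 = -858 kJ/kg
Q = ṁ·Δh = 2716 kg/h × -858 kJ/kg = -2.3303e+06 kJ/h
|Q| = 647.31 kW

Q_c = 647 kJ/s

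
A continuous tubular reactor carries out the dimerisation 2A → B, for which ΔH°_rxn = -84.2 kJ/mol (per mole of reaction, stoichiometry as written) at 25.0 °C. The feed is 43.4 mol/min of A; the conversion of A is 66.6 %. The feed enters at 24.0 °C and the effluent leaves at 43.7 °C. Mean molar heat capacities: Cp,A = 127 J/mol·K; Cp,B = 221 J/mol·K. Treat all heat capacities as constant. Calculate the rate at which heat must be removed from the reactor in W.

Q_out = 18600 W

Extent of reaction ξ = 0.666 × 43.4 / 2 = 14.452 mol/min
Reaction term: ξ·ΔH°_rxn = 14.452 × -84.2 = -1216.9 kJ/min
Sensible, feed 24.0→25 °C: 5.5118 kJ/min
Outlet flows (mol/min): A 14.496, B 14.452
Sensible, products 25→43.7 °C: 94.152 kJ/min
Q = ΔH = -1117.2 kJ/min = -18.62 kW
Heat removed = 18620 W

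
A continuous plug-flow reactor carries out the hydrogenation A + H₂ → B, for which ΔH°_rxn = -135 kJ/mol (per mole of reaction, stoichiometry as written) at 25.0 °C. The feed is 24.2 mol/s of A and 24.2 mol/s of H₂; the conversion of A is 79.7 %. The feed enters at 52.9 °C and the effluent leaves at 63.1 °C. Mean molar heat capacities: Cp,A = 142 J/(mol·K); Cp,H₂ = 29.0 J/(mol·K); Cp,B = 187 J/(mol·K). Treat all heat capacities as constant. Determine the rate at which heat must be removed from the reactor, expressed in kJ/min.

Extent of reaction ξ = 0.797 × 24.2 = 19.287 mol/s
Reaction term: ξ·ΔH°_rxn = 19.287 × -135 = -2603.8 kJ/s
Sensible, feed 52.9→25 °C: -115.46 kJ/s
Outlet flows (mol/s): A 4.9126, H₂ 4.9126, B 19.287
Sensible, products 25→63.1 °C: 169.42 kJ/s
Q = ΔH = -2549.8 kJ/s = -2549.8 kW
Heat removed = 152990 kJ/min

Q_out = 153000 kJ/min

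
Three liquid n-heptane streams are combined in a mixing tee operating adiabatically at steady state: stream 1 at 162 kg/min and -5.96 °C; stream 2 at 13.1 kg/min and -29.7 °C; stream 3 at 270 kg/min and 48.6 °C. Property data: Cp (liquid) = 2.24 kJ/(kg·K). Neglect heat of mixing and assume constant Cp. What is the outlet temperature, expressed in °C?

T_out = 26.4 °C

No heat crosses the boundary, so H_out = H_in.
Σ ṁᵢCp,ᵢTᵢ = 162×2.24×-5.96 + 13.1×2.24×-29.7 + 270×2.24×48.6 = 26359
Σ ṁᵢCp,ᵢ = 162×2.24 + 13.1×2.24 + 270×2.24 = 997.02
T_out = 26359 / 997.02 = 26.438 °C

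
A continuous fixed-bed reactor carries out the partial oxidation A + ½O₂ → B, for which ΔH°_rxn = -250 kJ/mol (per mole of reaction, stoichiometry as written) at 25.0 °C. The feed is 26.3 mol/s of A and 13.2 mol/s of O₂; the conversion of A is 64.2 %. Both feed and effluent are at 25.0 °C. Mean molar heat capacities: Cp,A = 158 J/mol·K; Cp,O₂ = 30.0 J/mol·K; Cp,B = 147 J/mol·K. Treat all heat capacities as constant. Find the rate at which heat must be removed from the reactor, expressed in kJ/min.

Q_out = 253000 kJ/min

Extent of reaction ξ = 0.642 × 26.3 = 16.885 mol/s
Reaction term: ξ·ΔH°_rxn = 16.885 × -250 = -4221.2 kJ/s
Q = ΔH = -4221.2 kJ/s = -4221.2 kW
Heat removed = 253270 kJ/min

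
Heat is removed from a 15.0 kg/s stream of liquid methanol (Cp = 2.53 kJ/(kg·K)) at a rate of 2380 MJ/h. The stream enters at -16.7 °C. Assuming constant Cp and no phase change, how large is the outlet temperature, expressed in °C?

T_out = -34.1 °C

Q = 2380 MJ/h = 661.11 kJ/s
ΔT = Q/(ṁ·Cp) = 661.11/(15.0×2.53) = 17.421 K
T_out = -16.7 − 17.421 = -34.121 °C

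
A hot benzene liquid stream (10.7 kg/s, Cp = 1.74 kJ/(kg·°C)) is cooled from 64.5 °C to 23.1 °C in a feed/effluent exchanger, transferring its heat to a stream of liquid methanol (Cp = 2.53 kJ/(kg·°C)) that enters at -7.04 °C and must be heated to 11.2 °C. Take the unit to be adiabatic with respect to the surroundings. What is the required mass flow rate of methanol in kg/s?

Heat released by hot stream: Q = 10.7 × 1.74 × (64.5 − 23.1) = 770.79 kJ/s
Energy balance on cold side (adiabatic exchanger): Q = ṁ_c·Cp_c·(T_c,out − T_c,in)
ṁ_c = 770.79 / [2.53 × (11.2 − -7.04)] = 16.703 kg/s

ṁ_c = 16.7 kg/s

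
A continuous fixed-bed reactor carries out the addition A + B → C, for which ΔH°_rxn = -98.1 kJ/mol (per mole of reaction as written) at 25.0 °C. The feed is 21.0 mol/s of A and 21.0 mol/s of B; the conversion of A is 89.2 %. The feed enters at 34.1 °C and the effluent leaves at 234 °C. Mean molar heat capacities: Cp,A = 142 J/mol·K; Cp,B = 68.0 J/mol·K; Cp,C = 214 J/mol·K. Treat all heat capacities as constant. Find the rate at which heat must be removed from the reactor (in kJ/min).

Extent of reaction ξ = 0.892 × 21.0 = 18.732 mol/s
Reaction term: ξ·ΔH°_rxn = 18.732 × -98.1 = -1837.6 kJ/s
Sensible, feed 34.1→25 °C: -40.131 kJ/s
Outlet flows (mol/s): A 2.268, B 2.268, C 18.732
Sensible, products 25→234 °C: 937.35 kJ/s
Q = ΔH = -940.39 kJ/s = -940.39 kW
Heat removed = 56423 kJ/min

Q_out = 56400 kJ/min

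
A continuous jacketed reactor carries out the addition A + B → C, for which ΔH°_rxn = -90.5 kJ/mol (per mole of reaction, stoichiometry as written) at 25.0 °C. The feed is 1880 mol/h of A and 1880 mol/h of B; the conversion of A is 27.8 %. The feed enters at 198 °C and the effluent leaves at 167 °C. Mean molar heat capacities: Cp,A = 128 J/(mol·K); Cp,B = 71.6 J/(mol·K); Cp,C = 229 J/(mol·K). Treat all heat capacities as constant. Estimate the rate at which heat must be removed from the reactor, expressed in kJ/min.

Q_out = 946 kJ/min

Extent of reaction ξ = 0.278 × 1880 = 522.64 mol/h
Reaction term: ξ·ΔH°_rxn = 522.64 × -90.5 = -47299 kJ/h
Sensible, feed 198→25 °C: -64918 kJ/h
Outlet flows (mol/h): A 1357.4, B 1357.4, C 522.64
Sensible, products 25→167 °C: 55467 kJ/h
Q = ΔH = -56750 kJ/h = -15.764 kW
Heat removed = 945.83 kJ/min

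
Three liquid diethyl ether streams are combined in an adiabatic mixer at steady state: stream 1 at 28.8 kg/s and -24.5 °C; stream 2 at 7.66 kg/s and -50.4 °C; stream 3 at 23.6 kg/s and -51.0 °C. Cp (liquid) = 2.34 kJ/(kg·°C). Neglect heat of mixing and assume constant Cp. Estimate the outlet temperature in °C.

T_out = -38.2 °C

Energy balance with Q = 0: Σ ṁᵢCp,ᵢ(T_out − Tᵢ) = 0
T_out = Σ ṁᵢCp,ᵢTᵢ / Σ ṁᵢCp,ᵢ
      = -5370.9 / 140.54 = -38.216 °C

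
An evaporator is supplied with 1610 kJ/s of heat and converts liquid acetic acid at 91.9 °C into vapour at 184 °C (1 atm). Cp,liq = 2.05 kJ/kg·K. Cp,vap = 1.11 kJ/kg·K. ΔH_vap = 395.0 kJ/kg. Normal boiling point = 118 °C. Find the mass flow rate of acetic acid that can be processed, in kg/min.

ṁ = 185 kg/min

Δh = 2.05×(118−91.9) + 395.0 + 1.11×(184−118) = 521.76 kJ/kg
Q = 1610 kJ/s = 1610 kJ/s = 96600 kJ/min
ṁ = Q/Δh = 96600 / 521.76 = 185.14 kg/min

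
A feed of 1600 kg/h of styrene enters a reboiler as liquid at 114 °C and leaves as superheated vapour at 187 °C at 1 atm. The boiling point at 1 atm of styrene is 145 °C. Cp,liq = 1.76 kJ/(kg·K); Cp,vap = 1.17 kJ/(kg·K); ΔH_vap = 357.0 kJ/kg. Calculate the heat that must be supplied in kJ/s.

liquid 114→145 °C: 54.56 kJ/kg
vaporisation at 145 °C: 357 kJ/kg
vapour 145→187 °C: 49.14 kJ/kg
Δh = 54.56 + 357 + 49.14 = 460.7 kJ/kg
Q = ṁ·Δh = 1600 kg/h × 460.7 kJ/kg = 737120 kJ/h
|Q| = 204.76 kW

Q = 205 kJ/s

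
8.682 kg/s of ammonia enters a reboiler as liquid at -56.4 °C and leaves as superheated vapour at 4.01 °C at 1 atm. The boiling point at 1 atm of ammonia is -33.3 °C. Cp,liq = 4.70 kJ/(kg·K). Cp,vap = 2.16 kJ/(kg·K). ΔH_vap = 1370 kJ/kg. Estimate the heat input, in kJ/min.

Q = 812000 kJ/min

liquid -56.4→-33.3 °C: 108.57 kJ/kg
vaporisation at -33.3 °C: 1370 kJ/kg
vapour -33.3→4.01 °C: 80.59 kJ/kg
Δh = 108.57 + 1370 + 80.59 = 1559.2 kJ/kg
Q = ṁ·Δh = 8.682 kg/s × 1559.2 kJ/kg = 13537 kJ/s
|Q| = 13537 kW = 812200 kJ/min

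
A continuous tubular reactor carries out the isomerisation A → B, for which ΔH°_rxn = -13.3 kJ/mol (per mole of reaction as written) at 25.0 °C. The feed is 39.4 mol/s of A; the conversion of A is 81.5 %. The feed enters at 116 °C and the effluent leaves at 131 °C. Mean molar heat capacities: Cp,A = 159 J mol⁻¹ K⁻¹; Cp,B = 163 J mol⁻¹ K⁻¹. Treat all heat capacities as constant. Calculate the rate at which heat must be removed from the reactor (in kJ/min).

Q_out = 19200 kJ/min

Extent of reaction ξ = 0.815 × 39.4 = 32.111 mol/s
Reaction term: ξ·ΔH°_rxn = 32.111 × -13.3 = -427.08 kJ/s
Sensible, feed 116→25 °C: -570.08 kJ/s
Outlet flows (mol/s): A 7.289, B 32.111
Sensible, products 25→131 °C: 677.66 kJ/s
Q = ΔH = -319.49 kJ/s = -319.49 kW
Heat removed = 19170 kJ/min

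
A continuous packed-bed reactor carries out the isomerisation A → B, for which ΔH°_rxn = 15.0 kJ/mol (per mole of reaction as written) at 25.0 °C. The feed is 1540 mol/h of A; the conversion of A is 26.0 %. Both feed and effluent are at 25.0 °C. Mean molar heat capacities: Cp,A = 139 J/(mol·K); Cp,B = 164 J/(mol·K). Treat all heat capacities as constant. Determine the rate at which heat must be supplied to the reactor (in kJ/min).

Extent of reaction ξ = 0.260 × 1540 = 400.4 mol/h
Reaction term: ξ·ΔH°_rxn = 400.4 × 15.0 = 6006 kJ/h
Q = ΔH = 6006 kJ/h = 1.6683 kW
Heat supplied = 100.1 kJ/min

Q_in = 100 kJ/min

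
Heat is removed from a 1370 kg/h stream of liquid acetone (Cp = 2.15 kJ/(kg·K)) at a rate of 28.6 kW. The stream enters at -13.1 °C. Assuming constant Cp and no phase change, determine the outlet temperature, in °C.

T_out = -48.1 °C

Q = 28.6 kW = 102960 kJ/h
ΔT = Q/(ṁ·Cp) = 102960/(1370×2.15) = 34.955 K
T_out = -13.1 − 34.955 = -48.055 °C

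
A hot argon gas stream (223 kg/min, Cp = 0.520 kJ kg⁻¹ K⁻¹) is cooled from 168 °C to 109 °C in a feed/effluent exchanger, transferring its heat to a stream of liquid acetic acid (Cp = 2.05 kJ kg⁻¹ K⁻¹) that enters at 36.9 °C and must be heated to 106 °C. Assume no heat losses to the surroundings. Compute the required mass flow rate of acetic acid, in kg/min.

ṁ_c = 48.3 kg/min

Heat released by hot stream: Q = 223 × 0.520 × (168 − 109) = 6841.6 kJ/min
Energy balance on cold side (adiabatic exchanger): Q = ṁ_c·Cp_c·(T_c,out − T_c,in)
ṁ_c = 6841.6 / [2.05 × (106 − 36.9)] = 48.298 kg/min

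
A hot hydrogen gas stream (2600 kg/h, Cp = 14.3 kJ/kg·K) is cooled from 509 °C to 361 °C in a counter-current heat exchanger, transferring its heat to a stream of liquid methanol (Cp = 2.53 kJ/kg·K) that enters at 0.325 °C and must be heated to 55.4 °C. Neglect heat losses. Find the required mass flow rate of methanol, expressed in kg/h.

ṁ_c = 39500 kg/h

Heat released by hot stream: Q = 2600 × 14.3 × (509 − 361) = 5.5026e+06 kJ/h
Energy balance on cold side (adiabatic exchanger): Q = ṁ_c·Cp_c·(T_c,out − T_c,in)
ṁ_c = 5.5026e+06 / [2.53 × (55.4 − 0.325)] = 39491 kg/h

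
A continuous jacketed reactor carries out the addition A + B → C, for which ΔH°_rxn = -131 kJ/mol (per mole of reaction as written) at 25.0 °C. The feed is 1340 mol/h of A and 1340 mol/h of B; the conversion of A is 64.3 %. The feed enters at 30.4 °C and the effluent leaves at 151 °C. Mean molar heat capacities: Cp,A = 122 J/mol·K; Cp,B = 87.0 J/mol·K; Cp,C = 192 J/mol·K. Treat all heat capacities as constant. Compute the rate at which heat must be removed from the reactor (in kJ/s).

Extent of reaction ξ = 0.643 × 1340 = 861.62 mol/h
Reaction term: ξ·ΔH°_rxn = 861.62 × -131 = -112870 kJ/h
Sensible, feed 30.4→25 °C: -1512.3 kJ/h
Outlet flows (mol/h): A 478.38, B 478.38, C 861.62
Sensible, products 25→151 °C: 33442 kJ/h
Q = ΔH = -80943 kJ/h = -22.484 kW
Heat removed = 22.484 kJ/s

Q_out = 22.5 kJ/s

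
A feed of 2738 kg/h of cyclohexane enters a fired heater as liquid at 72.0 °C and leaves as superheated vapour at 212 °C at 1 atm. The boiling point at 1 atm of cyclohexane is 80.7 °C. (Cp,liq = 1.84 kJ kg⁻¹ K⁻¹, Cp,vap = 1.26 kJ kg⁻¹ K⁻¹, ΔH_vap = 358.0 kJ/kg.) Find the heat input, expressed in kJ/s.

liquid 72.0→80.7 °C: 16.008 kJ/kg
vaporisation at 80.7 °C: 358 kJ/kg
vapour 80.7→212 °C: 165.44 kJ/kg
Δh = 16.008 + 358 + 165.44 = 539.45 kJ/kg
Q = ṁ·Δh = 2738 kg/h × 539.45 kJ/kg = 1.477e+06 kJ/h
|Q| = 410.28 kW

Q = 410 kJ/s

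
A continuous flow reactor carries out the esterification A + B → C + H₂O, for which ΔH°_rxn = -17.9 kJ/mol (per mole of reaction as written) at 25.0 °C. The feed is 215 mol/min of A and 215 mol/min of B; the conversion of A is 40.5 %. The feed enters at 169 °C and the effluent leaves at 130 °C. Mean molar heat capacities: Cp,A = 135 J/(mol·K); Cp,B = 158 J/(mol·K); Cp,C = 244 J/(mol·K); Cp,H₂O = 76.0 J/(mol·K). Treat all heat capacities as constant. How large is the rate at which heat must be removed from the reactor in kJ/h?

Q_out = 226000 kJ/h

Extent of reaction ξ = 0.405 × 215 = 87.075 mol/min
Reaction term: ξ·ΔH°_rxn = 87.075 × -17.9 = -1558.6 kJ/min
Sensible, feed 169→25 °C: -9071.3 kJ/min
Outlet flows (mol/min): A 127.92, B 127.92, C 87.075, H₂O 87.075
Sensible, products 25→130 °C: 6861.3 kJ/min
Q = ΔH = -3768.6 kJ/min = -62.81 kW
Heat removed = 226120 kJ/h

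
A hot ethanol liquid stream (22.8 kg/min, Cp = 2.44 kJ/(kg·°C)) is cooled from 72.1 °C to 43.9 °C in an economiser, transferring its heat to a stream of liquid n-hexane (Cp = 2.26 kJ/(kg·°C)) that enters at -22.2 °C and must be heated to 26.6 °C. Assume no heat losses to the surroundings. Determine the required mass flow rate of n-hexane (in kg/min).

ṁ_c = 14.2 kg/min

Heat released by hot stream: Q = 22.8 × 2.44 × (72.1 − 43.9) = 1568.8 kJ/min
Energy balance on cold side (adiabatic exchanger): Q = ṁ_c·Cp_c·(T_c,out − T_c,in)
ṁ_c = 1568.8 / [2.26 × (26.6 − -22.2)] = 14.225 kg/min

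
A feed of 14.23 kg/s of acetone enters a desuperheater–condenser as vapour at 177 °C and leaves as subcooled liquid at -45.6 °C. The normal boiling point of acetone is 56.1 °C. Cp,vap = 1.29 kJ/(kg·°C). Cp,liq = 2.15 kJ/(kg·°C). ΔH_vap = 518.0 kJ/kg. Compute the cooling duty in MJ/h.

Q_c = 45700 MJ/h

vapour 177→56.1 °C: -155.96 kJ/kg
condensation at 56.1 °C: -518 kJ/kg
liquid 56.1→-45.6 °C: -218.66 kJ/kg
Δh = -155.96 + -518 + -218.66 = -892.62 kJ/kg
Q = ṁ·Δh = 14.23 kg/s × -892.62 kJ/kg = -12702 kJ/s
|Q| = 12702 kW = 45727 MJ/h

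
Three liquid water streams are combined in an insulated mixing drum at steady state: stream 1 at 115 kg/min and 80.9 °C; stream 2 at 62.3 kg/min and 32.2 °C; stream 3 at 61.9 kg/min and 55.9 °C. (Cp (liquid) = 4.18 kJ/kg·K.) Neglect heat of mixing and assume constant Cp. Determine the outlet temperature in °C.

No heat crosses the boundary, so H_out = H_in.
T_out = Σ ṁᵢCp,ᵢTᵢ / Σ ṁᵢCp,ᵢ
      = 61738 / 999.86 = 61.747 °C

T_out = 61.7 °C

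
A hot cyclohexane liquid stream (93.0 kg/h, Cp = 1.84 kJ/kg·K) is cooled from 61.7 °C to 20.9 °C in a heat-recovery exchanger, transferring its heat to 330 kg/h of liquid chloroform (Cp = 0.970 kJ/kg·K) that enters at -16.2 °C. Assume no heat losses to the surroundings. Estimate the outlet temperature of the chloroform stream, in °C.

Heat released by hot stream: Q = 93.0 × 1.84 × (61.7 − 20.9) = 6981.7 kJ/h
Energy balance on cold side (adiabatic exchanger): Q = ṁ_c·Cp_c·(T_c,out − T_c,in)
T_c,out = -16.2 + 6981.7/(330 × 0.970) = 5.611 °C

T_c,out = 5.61 °C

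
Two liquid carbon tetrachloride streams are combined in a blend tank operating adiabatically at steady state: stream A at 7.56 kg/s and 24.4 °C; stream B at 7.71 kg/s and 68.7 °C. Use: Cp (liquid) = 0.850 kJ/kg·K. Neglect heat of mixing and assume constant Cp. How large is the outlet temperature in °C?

No heat crosses the boundary, so H_out = H_in.
T_out = Σ ṁᵢCp,ᵢTᵢ / Σ ṁᵢCp,ᵢ
      = 607.02 / 12.979 = 46.768 °C

T_out = 46.8 °C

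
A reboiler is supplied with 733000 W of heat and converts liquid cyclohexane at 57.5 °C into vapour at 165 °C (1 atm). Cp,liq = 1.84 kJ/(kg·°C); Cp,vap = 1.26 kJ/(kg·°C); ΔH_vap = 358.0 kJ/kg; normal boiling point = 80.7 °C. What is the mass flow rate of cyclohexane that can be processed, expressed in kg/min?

ṁ = 86.8 kg/min

Δh = 1.84×(80.7−57.5) + 358.0 + 1.26×(165−80.7) = 506.91 kJ/kg
Q = 733000 W = 733 kJ/s = 43980 kJ/min
ṁ = Q/Δh = 43980 / 506.91 = 86.762 kg/min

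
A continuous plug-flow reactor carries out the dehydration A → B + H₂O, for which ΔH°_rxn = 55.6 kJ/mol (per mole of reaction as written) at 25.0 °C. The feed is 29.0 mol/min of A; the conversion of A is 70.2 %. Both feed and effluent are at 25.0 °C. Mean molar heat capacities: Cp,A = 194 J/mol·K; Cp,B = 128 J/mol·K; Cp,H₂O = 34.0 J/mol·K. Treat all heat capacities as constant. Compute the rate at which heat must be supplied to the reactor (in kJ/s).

Q_in = 18.9 kJ/s

Extent of reaction ξ = 0.702 × 29.0 = 20.358 mol/min
Reaction term: ξ·ΔH°_rxn = 20.358 × 55.6 = 1131.9 kJ/min
Q = ΔH = 1131.9 kJ/min = 18.865 kW
Heat supplied = 18.865 kJ/s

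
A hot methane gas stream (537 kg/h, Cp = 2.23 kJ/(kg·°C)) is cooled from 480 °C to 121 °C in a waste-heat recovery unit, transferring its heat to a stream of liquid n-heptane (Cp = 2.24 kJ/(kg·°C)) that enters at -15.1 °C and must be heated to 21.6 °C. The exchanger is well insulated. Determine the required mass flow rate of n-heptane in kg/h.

Heat released by hot stream: Q = 537 × 2.23 × (480 − 121) = 429910 kJ/h
Energy balance on cold side (adiabatic exchanger): Q = ṁ_c·Cp_c·(T_c,out − T_c,in)
ṁ_c = 429910 / [2.24 × (21.6 − -15.1)] = 5229.5 kg/h

ṁ_c = 5230 kg/h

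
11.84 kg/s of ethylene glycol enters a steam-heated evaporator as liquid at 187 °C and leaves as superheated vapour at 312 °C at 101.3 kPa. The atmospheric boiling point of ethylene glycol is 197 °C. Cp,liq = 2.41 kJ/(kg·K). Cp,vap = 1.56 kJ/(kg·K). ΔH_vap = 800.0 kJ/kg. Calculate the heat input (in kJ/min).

Q = 713000 kJ/min

liquid 187→197 °C: 24.1 kJ/kg
vaporisation at 197 °C: 800 kJ/kg
vapour 197→312 °C: 179.4 kJ/kg
Δh = 24.1 + 800 + 179.4 = 1003.5 kJ/kg
Q = ṁ·Δh = 11.84 kg/s × 1003.5 kJ/kg = 11881 kJ/s
|Q| = 11881 kW = 712890 kJ/min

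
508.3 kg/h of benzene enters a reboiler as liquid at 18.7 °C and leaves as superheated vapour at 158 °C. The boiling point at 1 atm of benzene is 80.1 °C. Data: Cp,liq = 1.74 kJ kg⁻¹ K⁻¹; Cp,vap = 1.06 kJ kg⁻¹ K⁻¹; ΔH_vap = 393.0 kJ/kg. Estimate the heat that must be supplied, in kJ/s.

Q = 82.2 kJ/s

liquid 18.7→80.1 °C: 106.84 kJ/kg
vaporisation at 80.1 °C: 393 kJ/kg
vapour 80.1→158 °C: 82.574 kJ/kg
Δh = 106.84 + 393 + 82.574 = 582.41 kJ/kg
Q = ṁ·Δh = 508.3 kg/h × 582.41 kJ/kg = 296040 kJ/h
|Q| = 82.233 kW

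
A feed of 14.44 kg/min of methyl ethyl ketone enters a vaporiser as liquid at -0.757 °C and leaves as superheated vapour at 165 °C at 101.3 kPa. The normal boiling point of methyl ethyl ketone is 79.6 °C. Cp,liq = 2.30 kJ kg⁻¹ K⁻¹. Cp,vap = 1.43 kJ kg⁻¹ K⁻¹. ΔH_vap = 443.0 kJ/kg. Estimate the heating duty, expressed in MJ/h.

Q = 650 MJ/h

liquid -0.757→79.6 °C: 184.82 kJ/kg
vaporisation at 79.6 °C: 443 kJ/kg
vapour 79.6→165 °C: 122.12 kJ/kg
Δh = 184.82 + 443 + 122.12 = 749.94 kJ/kg
Q = ṁ·Δh = 14.44 kg/min × 749.94 kJ/kg = 10829 kJ/min
|Q| = 180.49 kW = 649.75 MJ/h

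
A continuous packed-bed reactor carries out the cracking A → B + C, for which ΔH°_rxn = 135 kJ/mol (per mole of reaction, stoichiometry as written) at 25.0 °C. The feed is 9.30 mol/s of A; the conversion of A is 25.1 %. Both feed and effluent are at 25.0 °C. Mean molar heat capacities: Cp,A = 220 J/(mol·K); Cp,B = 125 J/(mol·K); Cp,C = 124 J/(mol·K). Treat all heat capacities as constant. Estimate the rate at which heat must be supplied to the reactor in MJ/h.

Q_in = 1130 MJ/h

Extent of reaction ξ = 0.251 × 9.30 = 2.3343 mol/s
Reaction term: ξ·ΔH°_rxn = 2.3343 × 135 = 315.13 kJ/s
Q = ΔH = 315.13 kJ/s = 315.13 kW
Heat supplied = 1134.5 MJ/h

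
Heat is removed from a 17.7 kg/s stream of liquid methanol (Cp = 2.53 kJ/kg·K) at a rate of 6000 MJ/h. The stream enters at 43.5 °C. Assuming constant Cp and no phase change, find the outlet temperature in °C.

Q = 6000 MJ/h = 1666.7 kJ/s
ΔT = Q/(ṁ·Cp) = 1666.7/(17.7×2.53) = 37.218 K
T_out = 43.5 − 37.218 = 6.2818 °C

T_out = 6.28 °C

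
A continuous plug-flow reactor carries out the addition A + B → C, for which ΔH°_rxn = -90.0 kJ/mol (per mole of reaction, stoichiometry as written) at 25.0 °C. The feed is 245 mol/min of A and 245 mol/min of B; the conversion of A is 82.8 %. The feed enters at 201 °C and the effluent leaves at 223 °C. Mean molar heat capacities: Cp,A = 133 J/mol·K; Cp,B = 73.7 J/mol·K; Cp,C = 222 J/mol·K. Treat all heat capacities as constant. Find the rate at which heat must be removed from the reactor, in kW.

Q_out = 275 kW

Extent of reaction ξ = 0.828 × 245 = 202.86 mol/min
Reaction term: ξ·ΔH°_rxn = 202.86 × -90.0 = -18257 kJ/min
Sensible, feed 201→25 °C: -8912.9 kJ/min
Outlet flows (mol/min): A 42.14, B 42.14, C 202.86
Sensible, products 25→223 °C: 10642 kJ/min
Q = ΔH = -16529 kJ/min = -275.48 kW
Heat removed = 275.48 kW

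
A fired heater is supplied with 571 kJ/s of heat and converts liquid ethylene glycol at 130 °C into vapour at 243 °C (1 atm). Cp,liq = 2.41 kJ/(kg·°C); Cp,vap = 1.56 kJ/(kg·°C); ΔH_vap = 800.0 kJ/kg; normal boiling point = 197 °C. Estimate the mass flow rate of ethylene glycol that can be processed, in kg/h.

ṁ = 1990 kg/h

Δh = 2.41×(197−130) + 800.0 + 1.56×(243−197) = 1033.2 kJ/kg
Q = 571 kJ/s = 571 kJ/s = 2.0556e+06 kJ/h
ṁ = Q/Δh = 2.0556e+06 / 1033.2 = 1989.5 kg/h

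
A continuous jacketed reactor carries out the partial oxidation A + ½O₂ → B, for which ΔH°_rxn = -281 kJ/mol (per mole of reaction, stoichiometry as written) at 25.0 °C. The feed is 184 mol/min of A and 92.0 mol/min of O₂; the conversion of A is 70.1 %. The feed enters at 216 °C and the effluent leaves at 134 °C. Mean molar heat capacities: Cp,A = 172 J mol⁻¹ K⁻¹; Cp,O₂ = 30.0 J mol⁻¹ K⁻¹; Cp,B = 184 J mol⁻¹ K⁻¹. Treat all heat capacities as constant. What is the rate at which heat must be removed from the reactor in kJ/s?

Extent of reaction ξ = 0.701 × 184 = 128.98 mol/min
Reaction term: ξ·ΔH°_rxn = 128.98 × -281 = -36245 kJ/min
Sensible, feed 216→25 °C: -6571.9 kJ/min
Outlet flows (mol/min): A 55.016, O₂ 27.508, B 128.98
Sensible, products 25→134 °C: 3708.3 kJ/min
Q = ΔH = -39108 kJ/min = -651.8 kW
Heat removed = 651.8 kJ/s

Q_out = 652 kJ/s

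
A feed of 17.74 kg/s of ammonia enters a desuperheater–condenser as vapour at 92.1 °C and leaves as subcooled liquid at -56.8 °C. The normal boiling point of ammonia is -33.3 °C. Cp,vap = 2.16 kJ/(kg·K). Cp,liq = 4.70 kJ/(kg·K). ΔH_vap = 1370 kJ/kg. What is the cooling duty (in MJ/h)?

vapour 92.1→-33.3 °C: -270.86 kJ/kg
condensation at -33.3 °C: -1370 kJ/kg
liquid -33.3→-56.8 °C: -110.45 kJ/kg
Δh = -270.86 + -1370 + -110.45 = -1751.3 kJ/kg
Q = ṁ·Δh = 17.74 kg/s × -1751.3 kJ/kg = -31068 kJ/s
|Q| = 31068 kW = 111850 MJ/h

Q_c = 112000 MJ/h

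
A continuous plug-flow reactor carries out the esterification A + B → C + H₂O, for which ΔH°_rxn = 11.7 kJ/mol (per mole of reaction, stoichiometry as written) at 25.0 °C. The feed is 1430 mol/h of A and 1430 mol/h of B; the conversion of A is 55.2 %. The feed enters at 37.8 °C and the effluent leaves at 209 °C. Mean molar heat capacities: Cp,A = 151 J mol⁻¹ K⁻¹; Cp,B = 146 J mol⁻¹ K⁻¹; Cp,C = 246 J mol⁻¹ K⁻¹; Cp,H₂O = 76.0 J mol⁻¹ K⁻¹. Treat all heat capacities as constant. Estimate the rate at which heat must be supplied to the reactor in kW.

Extent of reaction ξ = 0.552 × 1430 = 789.36 mol/h
Reaction term: ξ·ΔH°_rxn = 789.36 × 11.7 = 9235.5 kJ/h
Sensible, feed 37.8→25 °C: -5436.3 kJ/h
Outlet flows (mol/h): A 640.64, B 640.64, C 789.36, H₂O 789.36
Sensible, products 25→209 °C: 81778 kJ/h
Q = ΔH = 85577 kJ/h = 23.771 kW
Heat supplied = 23.771 kW

Q_in = 23.8 kW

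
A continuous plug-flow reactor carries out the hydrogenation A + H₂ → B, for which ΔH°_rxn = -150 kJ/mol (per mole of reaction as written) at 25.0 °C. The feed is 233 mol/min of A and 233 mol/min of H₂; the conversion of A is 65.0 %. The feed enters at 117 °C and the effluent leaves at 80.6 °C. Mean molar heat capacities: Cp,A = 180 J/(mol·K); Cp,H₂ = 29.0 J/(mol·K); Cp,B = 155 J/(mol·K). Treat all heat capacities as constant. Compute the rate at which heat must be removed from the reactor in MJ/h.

Q_out = 1500 MJ/h

Extent of reaction ξ = 0.650 × 233 = 151.45 mol/min
Reaction term: ξ·ΔH°_rxn = 151.45 × -150 = -22718 kJ/min
Sensible, feed 117→25 °C: -4480.1 kJ/min
Outlet flows (mol/min): A 81.55, H₂ 81.55, B 151.45
Sensible, products 25→80.6 °C: 2252.8 kJ/min
Q = ΔH = -24945 kJ/min = -415.75 kW
Heat removed = 1496.7 MJ/h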